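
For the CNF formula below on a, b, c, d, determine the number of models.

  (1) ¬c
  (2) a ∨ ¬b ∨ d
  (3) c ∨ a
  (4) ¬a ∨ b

There are 2^4 = 16 truth assignments over (a, b, c, d).
Check each against the 4 clauses (columns in the order a, b, c, d):
  F F F F  ✗ fails (c ∨ a)
  F F F T  ✗ fails (c ∨ a)
  F F T F  ✗ fails (¬c)
  F F T T  ✗ fails (¬c)
  F T F F  ✗ fails (a ∨ ¬b ∨ d)
  F T F T  ✗ fails (c ∨ a)
  F T T F  ✗ fails (¬c)
  F T T T  ✗ fails (¬c)
  T F F F  ✗ fails (¬a ∨ b)
  T F F T  ✗ fails (¬a ∨ b)
  T F T F  ✗ fails (¬c)
  T F T T  ✗ fails (¬c)
  T T F F  ✓ satisfies all
  T T F T  ✓ satisfies all
  T T T F  ✗ fails (¬c)
  T T T T  ✗ fails (¬c)
2 of the 16 rows are models.

2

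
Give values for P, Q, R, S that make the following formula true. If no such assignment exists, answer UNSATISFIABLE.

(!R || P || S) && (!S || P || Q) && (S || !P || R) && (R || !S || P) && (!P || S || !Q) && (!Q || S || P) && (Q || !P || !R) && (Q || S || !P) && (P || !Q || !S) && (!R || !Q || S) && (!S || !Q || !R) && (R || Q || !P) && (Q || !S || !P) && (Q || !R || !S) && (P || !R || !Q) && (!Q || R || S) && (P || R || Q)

Suppose R = false.
Suppose S = true.
The clause (P) is unit, so P = true.
The clause (Q) is unit, so Q = true.
All clauses are satisfied.

P=true,  Q=true,  R=false,  S=true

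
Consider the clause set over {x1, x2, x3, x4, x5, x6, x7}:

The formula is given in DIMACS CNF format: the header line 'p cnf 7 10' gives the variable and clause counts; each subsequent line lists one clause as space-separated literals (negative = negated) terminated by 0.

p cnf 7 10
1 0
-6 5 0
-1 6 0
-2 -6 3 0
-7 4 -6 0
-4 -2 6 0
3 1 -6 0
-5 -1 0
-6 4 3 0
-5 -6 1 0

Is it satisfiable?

From the singleton clause (x1), x1 = True.
From the singleton clause (x6), x6 = True.
From the singleton clause (x5), x5 = True.
That conflicts with the unit clause (¬x5).
No assignment satisfies every clause.

Unsatisfiable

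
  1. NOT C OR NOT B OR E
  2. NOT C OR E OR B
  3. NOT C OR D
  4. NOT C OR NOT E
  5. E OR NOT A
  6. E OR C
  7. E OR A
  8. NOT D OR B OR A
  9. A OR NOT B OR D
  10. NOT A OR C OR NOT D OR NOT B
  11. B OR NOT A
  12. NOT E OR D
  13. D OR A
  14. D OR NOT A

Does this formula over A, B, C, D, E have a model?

Satisfiable

Suppose C = false.
(E) alone gives E = true.
(D) alone gives D = true.
Suppose B = true.
(NOT A) alone gives A = false.
This assignment satisfies each clause.
A satisfying assignment: A: false,  B: true,  C: false,  D: true,  E: true.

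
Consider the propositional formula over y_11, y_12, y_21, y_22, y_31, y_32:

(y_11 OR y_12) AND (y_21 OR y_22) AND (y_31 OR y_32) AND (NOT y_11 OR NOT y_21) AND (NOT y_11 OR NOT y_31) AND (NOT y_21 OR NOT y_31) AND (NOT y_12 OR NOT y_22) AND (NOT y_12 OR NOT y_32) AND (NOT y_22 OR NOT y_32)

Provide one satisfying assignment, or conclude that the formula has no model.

UNSATISFIABLE

Branch on y_11: set y_11 = true.
From the singleton clause (NOT y_21), y_21 = false.
From the singleton clause (y_22), y_22 = true.
From the singleton clause (NOT y_31), y_31 = false.
From the singleton clause (y_32), y_32 = true.
That conflicts with the unit clause (NOT y_32).
That branch fails; take y_11 = false instead.
From the singleton clause (y_12), y_12 = true.
From the singleton clause (NOT y_22), y_22 = false.
From the singleton clause (y_21), y_21 = true.
From the singleton clause (NOT y_31), y_31 = false.
From the singleton clause (y_32), y_32 = true.
That conflicts with the unit clause (NOT y_32).
Neither y_11 = true nor y_11 = false works.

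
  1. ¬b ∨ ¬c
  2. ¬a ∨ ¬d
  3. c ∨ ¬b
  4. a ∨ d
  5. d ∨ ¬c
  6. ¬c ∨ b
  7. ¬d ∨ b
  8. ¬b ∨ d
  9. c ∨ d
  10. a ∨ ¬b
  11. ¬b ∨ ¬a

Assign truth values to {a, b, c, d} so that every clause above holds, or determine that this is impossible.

Branch on b: set b = False.
From the singleton clause (¬c), c = False.
From the singleton clause (¬d), d = False.
That conflicts with the unit clause (d).
So b must be the other value — set b = True.
From the singleton clause (¬c), c = False.
That conflicts with the unit clause (c).
Neither b = True nor b = False works.

UNSATISFIABLE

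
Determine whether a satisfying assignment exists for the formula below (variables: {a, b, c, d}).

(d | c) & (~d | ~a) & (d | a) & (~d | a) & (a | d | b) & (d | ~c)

No

Try d = 1.
(~a) alone gives a = 0.
That conflicts with the unit clause (a).
So d must be the other value — set d = 0.
(c) alone gives c = 1.
That conflicts with the unit clause (~c).
Neither d = 1 nor d = 0 works.
No assignment satisfies every clause.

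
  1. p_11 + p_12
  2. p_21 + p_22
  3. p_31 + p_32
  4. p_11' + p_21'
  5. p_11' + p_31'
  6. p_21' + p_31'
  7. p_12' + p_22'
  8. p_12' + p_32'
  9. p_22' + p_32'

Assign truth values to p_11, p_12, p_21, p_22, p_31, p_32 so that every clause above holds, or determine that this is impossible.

Try p_11 = 1.
From the singleton clause (p_21'), p_21 = 0.
From the singleton clause (p_22), p_22 = 1.
From the singleton clause (p_31'), p_31 = 0.
From the singleton clause (p_32), p_32 = 1.
Now (p_32') is unsatisfied and unit — conflict.
That branch fails; take p_11 = 0 instead.
From the singleton clause (p_12), p_12 = 1.
From the singleton clause (p_22'), p_22 = 0.
From the singleton clause (p_21), p_21 = 1.
From the singleton clause (p_31'), p_31 = 0.
From the singleton clause (p_32), p_32 = 1.
Now (p_32') is unsatisfied and unit — conflict.
Either choice for p_11 ends in contradiction.

UNSATISFIABLE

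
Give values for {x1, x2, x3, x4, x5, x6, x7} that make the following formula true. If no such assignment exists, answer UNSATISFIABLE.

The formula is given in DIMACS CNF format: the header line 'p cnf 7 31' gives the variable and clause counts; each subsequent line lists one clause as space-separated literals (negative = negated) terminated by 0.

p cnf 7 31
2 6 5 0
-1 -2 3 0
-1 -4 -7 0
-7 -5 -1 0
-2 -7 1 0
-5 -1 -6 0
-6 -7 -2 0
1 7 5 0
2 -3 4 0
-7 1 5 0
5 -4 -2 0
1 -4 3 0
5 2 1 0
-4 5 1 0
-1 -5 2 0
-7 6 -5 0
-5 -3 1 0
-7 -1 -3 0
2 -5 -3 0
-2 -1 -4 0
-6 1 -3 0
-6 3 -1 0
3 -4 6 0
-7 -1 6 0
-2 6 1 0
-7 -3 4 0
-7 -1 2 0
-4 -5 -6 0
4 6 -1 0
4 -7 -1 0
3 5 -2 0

x1=False; x2=True; x3=False; x4=False; x5=True; x6=True; x7=False

Case x2 = True:
Case x1 = False:
The clause (¬x7) is unit, so x7 = False.
The clause (x5) is unit, so x5 = True.
The clause (¬x3) is unit, so x3 = False.
The clause (¬x4) is unit, so x4 = False.
The clause (x6) is unit, so x6 = True.
All clauses are satisfied.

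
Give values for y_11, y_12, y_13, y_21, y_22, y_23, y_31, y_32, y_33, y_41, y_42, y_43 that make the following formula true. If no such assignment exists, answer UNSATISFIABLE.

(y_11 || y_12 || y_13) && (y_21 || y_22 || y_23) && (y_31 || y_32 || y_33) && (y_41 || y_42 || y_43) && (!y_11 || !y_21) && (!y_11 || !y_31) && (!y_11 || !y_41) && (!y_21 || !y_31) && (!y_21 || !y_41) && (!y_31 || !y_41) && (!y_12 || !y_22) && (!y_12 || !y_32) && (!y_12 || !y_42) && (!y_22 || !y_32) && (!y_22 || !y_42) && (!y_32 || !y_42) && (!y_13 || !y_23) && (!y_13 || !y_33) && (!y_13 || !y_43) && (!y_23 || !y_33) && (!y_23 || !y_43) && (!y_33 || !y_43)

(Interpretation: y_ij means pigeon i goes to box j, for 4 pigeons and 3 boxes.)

UNSATISFIABLE

Try y_11 = false.
Try y_12 = true.
Unit clause (!y_22) forces y_22 = false.
Unit clause (!y_32) forces y_32 = false.
Unit clause (!y_42) forces y_42 = false.
Try y_21 = true.
Unit clause (!y_31) forces y_31 = false.
Unit clause (y_33) forces y_33 = true.
Unit clause (!y_41) forces y_41 = false.
Unit clause (y_43) forces y_43 = true.
Now (!y_43) is unsatisfied and unit — conflict.
Backtrack on y_21: now try y_21 = false.
Unit clause (y_23) forces y_23 = true.
Unit clause (!y_13) forces y_13 = false.
Unit clause (!y_33) forces y_33 = false.
Unit clause (y_31) forces y_31 = true.
Unit clause (!y_41) forces y_41 = false.
Unit clause (y_43) forces y_43 = true.
Now (!y_43) is unsatisfied and unit — conflict.
Either choice for y_21 ends in contradiction.
Backtrack on y_12: now try y_12 = false.
Unit clause (y_13) forces y_13 = true.
Unit clause (!y_23) forces y_23 = false.
Unit clause (!y_33) forces y_33 = false.
Unit clause (!y_43) forces y_43 = false.
Try y_21 = true.
Unit clause (!y_31) forces y_31 = false.
Unit clause (y_32) forces y_32 = true.
Unit clause (!y_41) forces y_41 = false.
Unit clause (y_42) forces y_42 = true.
Now (!y_42) is unsatisfied and unit — conflict.
Backtrack on y_21: now try y_21 = false.
Unit clause (y_22) forces y_22 = true.
Unit clause (!y_32) forces y_32 = false.
Unit clause (y_31) forces y_31 = true.
Unit clause (!y_41) forces y_41 = false.
Unit clause (y_42) forces y_42 = true.
Now (!y_42) is unsatisfied and unit — conflict.
Either choice for y_21 ends in contradiction.
Either choice for y_12 ends in contradiction.
Backtrack on y_11: now try y_11 = true.
Unit clause (!y_21) forces y_21 = false.
Unit clause (!y_31) forces y_31 = false.
Unit clause (!y_41) forces y_41 = false.
Try y_22 = true.
Unit clause (!y_12) forces y_12 = false.
Unit clause (!y_32) forces y_32 = false.
Unit clause (y_33) forces y_33 = true.
Unit clause (!y_42) forces y_42 = false.
Unit clause (y_43) forces y_43 = true.
Now (!y_43) is unsatisfied and unit — conflict.
Backtrack on y_22: now try y_22 = false.
Unit clause (y_23) forces y_23 = true.
Unit clause (!y_13) forces y_13 = false.
Unit clause (!y_33) forces y_33 = false.
Unit clause (y_32) forces y_32 = true.
Unit clause (!y_12) forces y_12 = false.
Unit clause (!y_42) forces y_42 = false.
Unit clause (y_43) forces y_43 = true.
Now (!y_43) is unsatisfied and unit — conflict.
Either choice for y_22 ends in contradiction.
Either choice for y_11 ends in contradiction.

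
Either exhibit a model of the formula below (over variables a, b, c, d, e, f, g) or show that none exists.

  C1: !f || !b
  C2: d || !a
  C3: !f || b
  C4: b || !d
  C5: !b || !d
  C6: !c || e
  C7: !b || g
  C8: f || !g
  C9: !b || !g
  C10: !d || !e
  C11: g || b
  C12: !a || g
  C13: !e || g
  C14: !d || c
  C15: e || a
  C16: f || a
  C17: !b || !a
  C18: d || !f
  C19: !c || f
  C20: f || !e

UNSATISFIABLE

Suppose f = false.
From the singleton clause (!g), g = false.
From the singleton clause (!b), b = false.
Now (b) is unsatisfied and unit — conflict.
Backtrack on f: now try f = true.
From the singleton clause (!b), b = false.
Now (b) is unsatisfied and unit — conflict.
Neither f = true nor f = false works.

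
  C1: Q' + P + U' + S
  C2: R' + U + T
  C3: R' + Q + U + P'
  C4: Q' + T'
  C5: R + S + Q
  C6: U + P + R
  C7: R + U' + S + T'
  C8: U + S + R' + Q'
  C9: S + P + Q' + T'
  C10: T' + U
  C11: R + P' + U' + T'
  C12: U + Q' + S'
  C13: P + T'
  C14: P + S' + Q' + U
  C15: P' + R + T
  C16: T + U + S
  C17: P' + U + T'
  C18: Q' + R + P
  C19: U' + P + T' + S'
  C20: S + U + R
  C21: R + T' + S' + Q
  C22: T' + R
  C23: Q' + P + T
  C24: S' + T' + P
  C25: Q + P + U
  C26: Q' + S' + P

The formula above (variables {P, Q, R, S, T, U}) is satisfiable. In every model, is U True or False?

True

Suppose U = 0.
From the singleton clause (T'), T = 0.
From the singleton clause (R'), R = 0.
From the singleton clause (P), P = 1.
But (P') is also a unit clause — contradiction.
So every satisfying assignment has U = True.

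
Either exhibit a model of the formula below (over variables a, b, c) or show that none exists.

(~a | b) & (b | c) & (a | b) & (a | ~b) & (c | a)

a ↦ 1; b ↦ 1; c ↦ 1

Branch on a: set a = 1.
The clause (b) is unit, so b = 1.
Every clause is now satisfied; c is unconstrained.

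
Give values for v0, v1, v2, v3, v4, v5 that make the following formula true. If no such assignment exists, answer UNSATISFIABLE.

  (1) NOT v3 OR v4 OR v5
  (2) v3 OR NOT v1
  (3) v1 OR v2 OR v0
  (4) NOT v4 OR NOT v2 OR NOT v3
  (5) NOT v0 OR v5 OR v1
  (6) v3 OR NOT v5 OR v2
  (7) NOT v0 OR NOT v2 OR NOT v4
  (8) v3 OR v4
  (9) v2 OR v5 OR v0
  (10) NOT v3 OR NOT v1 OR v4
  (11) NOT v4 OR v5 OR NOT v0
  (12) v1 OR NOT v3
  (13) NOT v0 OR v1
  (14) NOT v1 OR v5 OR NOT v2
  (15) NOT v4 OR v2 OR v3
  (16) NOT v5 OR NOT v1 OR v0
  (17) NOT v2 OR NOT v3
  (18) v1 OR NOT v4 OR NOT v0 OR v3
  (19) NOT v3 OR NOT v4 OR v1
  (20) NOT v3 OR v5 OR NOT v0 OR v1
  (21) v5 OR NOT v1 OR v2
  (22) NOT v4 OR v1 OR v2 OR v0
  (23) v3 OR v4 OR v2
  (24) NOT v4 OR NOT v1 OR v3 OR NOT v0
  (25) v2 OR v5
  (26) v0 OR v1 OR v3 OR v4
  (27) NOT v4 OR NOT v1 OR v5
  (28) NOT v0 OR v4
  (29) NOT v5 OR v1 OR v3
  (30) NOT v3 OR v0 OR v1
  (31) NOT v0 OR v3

v0=false; v1=false; v2=true; v3=false; v4=true; v5=false

Suppose v3 = false.
Unit clause (NOT v1) forces v1 = false.
Unit clause (v4) forces v4 = true.
Unit clause (NOT v0) forces v0 = false.
Unit clause (v2) forces v2 = true.
Unit clause (NOT v5) forces v5 = false.
All clauses are satisfied.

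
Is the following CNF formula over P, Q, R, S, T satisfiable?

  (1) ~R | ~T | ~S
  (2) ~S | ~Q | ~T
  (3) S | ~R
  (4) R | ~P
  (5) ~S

Yes, satisfiable

Unit clause (~S) forces S = 0.
Unit clause (~R) forces R = 0.
Unit clause (~P) forces P = 0.
All clauses hold; Q, T can take either value.
A satisfying assignment: P: 0; Q: 1; R: 0; S: 0; T: 0.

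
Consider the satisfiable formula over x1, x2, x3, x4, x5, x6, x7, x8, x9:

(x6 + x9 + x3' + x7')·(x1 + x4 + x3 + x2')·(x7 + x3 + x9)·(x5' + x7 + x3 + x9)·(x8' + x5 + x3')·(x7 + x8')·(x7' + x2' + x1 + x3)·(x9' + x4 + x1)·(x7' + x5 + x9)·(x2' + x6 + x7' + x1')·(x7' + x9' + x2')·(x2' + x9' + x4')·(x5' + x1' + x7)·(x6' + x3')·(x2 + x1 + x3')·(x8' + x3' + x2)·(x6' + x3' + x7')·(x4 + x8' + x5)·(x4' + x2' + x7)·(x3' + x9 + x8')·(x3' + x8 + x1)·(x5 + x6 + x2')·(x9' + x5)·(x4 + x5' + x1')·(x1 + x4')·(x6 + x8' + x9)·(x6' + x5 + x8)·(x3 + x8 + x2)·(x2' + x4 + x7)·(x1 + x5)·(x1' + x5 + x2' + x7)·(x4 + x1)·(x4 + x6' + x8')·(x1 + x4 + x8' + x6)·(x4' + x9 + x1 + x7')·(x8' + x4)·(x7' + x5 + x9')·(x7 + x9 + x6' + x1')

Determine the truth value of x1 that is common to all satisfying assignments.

Suppose x1 = 0.
Unit clause (x4') forces x4 = 0.
But (x4) is also a unit clause — contradiction.
So every satisfying assignment has x1 = True.

True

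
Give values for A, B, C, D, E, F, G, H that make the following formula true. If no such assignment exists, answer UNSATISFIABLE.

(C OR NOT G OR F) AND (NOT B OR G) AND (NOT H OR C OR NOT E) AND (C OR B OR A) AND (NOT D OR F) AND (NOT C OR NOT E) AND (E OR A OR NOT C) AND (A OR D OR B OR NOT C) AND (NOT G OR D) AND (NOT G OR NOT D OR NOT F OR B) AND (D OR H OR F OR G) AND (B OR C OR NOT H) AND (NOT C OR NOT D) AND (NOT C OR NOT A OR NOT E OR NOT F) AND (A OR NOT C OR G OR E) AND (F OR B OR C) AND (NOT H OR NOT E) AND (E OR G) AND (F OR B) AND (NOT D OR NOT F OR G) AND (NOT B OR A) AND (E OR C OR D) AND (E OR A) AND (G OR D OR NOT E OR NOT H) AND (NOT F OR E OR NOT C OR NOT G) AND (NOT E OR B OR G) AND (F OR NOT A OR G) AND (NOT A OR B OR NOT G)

Suppose B = true.
Unit clause (G) forces G = true.
Unit clause (D) forces D = true.
Unit clause (F) forces F = true.
Unit clause (NOT C) forces C = false.
Unit clause (A) forces A = true.
Suppose H = false.
No clause remains; E is free.

A=true, B=true, C=false, D=true, E=true, F=true, G=true, H=false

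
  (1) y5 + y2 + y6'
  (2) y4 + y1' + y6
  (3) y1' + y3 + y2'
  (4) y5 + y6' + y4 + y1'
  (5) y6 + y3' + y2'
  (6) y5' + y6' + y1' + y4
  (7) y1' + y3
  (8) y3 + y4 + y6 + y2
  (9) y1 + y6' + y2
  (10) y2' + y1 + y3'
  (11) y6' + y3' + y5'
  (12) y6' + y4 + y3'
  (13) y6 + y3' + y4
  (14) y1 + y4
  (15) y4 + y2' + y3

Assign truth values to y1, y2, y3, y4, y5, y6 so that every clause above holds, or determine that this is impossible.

y1 ↦ 0; y2 ↦ 0; y3 ↦ 0; y4 ↦ 1; y5 ↦ 0; y6 ↦ 0

Case y1 = 0:
From the singleton clause (y4), y4 = 1.
Case y6 = 0:
Case y3 = 0:
No clause remains; y2, y5 are free.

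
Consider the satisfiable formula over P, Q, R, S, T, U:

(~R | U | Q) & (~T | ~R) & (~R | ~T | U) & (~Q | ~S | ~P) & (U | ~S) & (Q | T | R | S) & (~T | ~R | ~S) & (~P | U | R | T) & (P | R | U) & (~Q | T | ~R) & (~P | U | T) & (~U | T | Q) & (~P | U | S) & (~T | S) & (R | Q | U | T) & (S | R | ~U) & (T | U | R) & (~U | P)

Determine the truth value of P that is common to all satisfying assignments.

Suppose P = 0.
From the singleton clause (~U), U = 0.
From the singleton clause (~S), S = 0.
From the singleton clause (R), R = 1.
From the singleton clause (Q), Q = 1.
From the singleton clause (~T), T = 0.
Now (T) is unsatisfied and unit — conflict.
So every satisfying assignment has P = True.

True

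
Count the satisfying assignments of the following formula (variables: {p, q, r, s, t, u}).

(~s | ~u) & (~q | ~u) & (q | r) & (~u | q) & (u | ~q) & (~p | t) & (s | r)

6

There are 2^6 = 64 truth assignments over (p, q, r, s, t, u).
Split on q. With q = 1, the clauses containing q are satisfied and ~q drops from the rest; 0 of the 2^5 = 32 assignments to the other variables satisfy what remains.
With q = 0, by the same count on the reduced clause set, 6 assignments work.
Total: 0 + 6 = 6.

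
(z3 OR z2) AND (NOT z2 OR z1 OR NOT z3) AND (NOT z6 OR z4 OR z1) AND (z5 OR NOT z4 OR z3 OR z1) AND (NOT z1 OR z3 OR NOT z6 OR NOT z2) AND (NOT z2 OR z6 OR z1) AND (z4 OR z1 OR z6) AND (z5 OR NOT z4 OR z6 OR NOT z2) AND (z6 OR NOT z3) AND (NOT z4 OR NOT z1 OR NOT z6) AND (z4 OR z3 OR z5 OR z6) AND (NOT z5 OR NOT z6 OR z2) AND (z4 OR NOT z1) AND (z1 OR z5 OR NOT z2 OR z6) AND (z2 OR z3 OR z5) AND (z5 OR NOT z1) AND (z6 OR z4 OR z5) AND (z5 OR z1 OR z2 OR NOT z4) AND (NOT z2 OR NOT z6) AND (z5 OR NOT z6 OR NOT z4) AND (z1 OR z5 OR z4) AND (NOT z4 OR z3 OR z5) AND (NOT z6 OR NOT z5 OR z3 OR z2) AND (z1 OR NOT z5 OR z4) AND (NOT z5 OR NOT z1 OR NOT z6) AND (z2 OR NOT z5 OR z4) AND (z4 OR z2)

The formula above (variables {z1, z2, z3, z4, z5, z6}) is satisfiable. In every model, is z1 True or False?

Suppose z1 = false.
Suppose z3 = true.
(NOT z2) alone gives z2 = false.
(z6) alone gives z6 = true.
(z4) alone gives z4 = true.
(NOT z5) alone gives z5 = false.
That conflicts with the unit clause (z5).
That branch fails; take z3 = false instead.
(z2) alone gives z2 = true.
(z6) alone gives z6 = true.
That conflicts with the unit clause (NOT z6).
Both values of z3 lead to a conflict.
So every satisfying assignment has z1 = True.

True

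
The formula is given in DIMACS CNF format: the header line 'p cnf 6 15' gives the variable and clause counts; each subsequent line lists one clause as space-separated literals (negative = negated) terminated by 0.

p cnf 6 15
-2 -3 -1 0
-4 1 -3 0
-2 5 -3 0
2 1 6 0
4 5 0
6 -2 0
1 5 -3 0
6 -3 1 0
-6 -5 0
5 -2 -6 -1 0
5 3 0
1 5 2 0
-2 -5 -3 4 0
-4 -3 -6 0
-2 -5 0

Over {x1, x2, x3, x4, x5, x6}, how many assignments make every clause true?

5

There are 2^6 = 64 truth assignments over (x1, x2, x3, x4, x5, x6).
Split on x4. With x4 = True, the clauses containing x4 are satisfied and ¬x4 drops from the rest; 3 of the 2^5 = 32 assignments to the other variables satisfy what remains.
With x4 = False, by the same count on the reduced clause set, 2 assignments work.
(One model: x1=T, x2=F, x3=F, x4=F, x5=T, x6=F.)
Total: 3 + 2 = 5.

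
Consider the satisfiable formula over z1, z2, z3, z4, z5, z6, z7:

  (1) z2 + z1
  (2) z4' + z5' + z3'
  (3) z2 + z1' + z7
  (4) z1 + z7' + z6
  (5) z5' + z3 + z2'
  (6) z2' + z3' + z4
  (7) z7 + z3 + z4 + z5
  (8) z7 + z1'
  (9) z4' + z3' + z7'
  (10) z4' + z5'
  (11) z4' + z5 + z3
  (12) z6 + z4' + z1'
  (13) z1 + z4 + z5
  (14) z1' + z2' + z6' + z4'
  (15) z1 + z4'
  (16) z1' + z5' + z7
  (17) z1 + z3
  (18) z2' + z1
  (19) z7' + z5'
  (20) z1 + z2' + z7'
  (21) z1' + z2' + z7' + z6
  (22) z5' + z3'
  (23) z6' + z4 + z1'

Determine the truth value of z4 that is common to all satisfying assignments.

False

Suppose z4 = 1.
(z5') alone gives z5 = 0.
(z3) alone gives z3 = 1.
(z7') alone gives z7 = 0.
(z1') alone gives z1 = 0.
But (z1) is also a unit clause — contradiction.
So every satisfying assignment has z4 = False.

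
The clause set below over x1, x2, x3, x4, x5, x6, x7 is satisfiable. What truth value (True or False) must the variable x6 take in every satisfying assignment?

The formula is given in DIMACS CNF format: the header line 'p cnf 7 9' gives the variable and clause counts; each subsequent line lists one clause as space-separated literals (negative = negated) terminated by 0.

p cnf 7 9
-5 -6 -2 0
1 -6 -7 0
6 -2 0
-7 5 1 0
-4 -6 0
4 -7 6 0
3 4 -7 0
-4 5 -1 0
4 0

False

Suppose x6 = True.
From the singleton clause (¬x4), x4 = False.
Now (x4) is unsatisfied and unit — conflict.
So every satisfying assignment has x6 = False.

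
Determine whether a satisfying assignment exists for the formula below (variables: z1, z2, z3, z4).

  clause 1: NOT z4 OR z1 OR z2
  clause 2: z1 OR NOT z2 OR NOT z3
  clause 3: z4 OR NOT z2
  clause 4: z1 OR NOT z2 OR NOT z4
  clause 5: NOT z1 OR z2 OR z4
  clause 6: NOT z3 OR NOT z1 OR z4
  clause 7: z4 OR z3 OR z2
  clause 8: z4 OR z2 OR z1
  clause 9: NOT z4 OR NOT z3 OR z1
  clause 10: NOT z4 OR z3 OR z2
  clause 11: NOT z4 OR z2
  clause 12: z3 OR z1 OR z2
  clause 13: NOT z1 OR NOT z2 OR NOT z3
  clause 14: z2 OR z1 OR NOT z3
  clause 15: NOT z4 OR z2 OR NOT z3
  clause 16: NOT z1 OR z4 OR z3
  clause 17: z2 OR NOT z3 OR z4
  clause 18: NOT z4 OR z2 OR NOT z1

Yes, satisfiable

Case z4 = true:
Unit clause (z2) forces z2 = true.
Unit clause (z1) forces z1 = true.
Unit clause (NOT z3) forces z3 = false.
This assignment satisfies each clause.
A satisfying assignment: z1 ↦ true,  z2 ↦ true,  z3 ↦ false,  z4 ↦ true.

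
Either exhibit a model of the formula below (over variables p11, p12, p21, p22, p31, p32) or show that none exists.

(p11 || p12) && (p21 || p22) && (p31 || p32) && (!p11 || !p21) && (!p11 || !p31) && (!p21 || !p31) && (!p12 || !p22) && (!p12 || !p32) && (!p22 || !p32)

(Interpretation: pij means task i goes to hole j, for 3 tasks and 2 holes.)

UNSATISFIABLE

Suppose p11 = true.
From the singleton clause (!p21), p21 = false.
From the singleton clause (p22), p22 = true.
From the singleton clause (!p31), p31 = false.
From the singleton clause (p32), p32 = true.
Now (!p32) is unsatisfied and unit — conflict.
Backtrack on p11: now try p11 = false.
From the singleton clause (p12), p12 = true.
From the singleton clause (!p22), p22 = false.
From the singleton clause (p21), p21 = true.
From the singleton clause (!p31), p31 = false.
From the singleton clause (p32), p32 = true.
Now (!p32) is unsatisfied and unit — conflict.
Both values of p11 lead to a conflict.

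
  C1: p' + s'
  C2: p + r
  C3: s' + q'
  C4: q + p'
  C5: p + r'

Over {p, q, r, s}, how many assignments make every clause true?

There are 2^4 = 16 truth assignments over (p, q, r, s).
Split on p. With p = 1, the clauses containing p are satisfied and p' drops from the rest; 2 of the 2^3 = 8 assignments to the other variables satisfy what remains.
With p = 0, by the same count on the reduced clause set, 0 assignments work.
(One model: p=T, q=T, r=F, s=F.)
Total: 2 + 0 = 2.

2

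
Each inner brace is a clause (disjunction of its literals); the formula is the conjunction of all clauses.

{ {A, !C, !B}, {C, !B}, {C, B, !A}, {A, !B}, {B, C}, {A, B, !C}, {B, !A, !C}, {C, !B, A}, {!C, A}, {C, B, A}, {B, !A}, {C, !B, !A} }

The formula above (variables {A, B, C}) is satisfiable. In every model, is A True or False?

Suppose A = false.
From the singleton clause (!B), B = false.
From the singleton clause (C), C = true.
That conflicts with the unit clause (!C).
So every satisfying assignment has A = True.

True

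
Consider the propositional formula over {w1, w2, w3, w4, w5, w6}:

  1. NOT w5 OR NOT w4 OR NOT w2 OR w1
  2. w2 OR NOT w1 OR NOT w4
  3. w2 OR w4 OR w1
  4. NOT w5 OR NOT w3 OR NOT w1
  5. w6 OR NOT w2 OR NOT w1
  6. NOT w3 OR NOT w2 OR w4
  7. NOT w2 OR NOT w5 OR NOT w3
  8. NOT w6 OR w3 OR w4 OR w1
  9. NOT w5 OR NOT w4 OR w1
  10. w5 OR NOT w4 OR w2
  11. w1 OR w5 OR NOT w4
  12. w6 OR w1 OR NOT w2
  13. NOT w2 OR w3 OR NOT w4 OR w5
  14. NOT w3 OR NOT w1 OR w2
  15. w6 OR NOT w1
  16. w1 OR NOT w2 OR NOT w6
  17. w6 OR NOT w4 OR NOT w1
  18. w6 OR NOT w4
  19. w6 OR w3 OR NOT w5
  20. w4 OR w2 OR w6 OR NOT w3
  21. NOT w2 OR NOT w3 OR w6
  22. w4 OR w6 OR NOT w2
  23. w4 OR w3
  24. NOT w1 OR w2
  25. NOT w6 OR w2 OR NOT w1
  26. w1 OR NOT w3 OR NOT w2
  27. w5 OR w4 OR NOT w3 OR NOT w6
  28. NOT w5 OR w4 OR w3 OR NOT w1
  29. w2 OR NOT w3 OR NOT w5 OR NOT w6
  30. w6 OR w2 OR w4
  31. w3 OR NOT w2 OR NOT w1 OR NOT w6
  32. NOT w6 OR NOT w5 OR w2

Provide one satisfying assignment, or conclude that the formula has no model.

w1 ↦ true; w2 ↦ true; w3 ↦ true; w4 ↦ true; w5 ↦ false; w6 ↦ true

Case w6 = true:
Case w1 = true:
From the singleton clause (w2), w2 = true.
From the singleton clause (w3), w3 = true.
From the singleton clause (NOT w5), w5 = false.
From the singleton clause (w4), w4 = true.
This assignment satisfies each clause.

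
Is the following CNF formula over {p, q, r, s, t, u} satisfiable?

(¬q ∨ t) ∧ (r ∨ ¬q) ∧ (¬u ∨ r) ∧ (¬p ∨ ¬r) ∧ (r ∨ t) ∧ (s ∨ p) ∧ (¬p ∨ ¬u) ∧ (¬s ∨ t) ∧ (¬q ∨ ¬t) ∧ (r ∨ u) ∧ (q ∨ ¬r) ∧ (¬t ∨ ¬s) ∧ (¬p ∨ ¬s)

Try q = False.
(¬r) alone gives r = False.
(¬u) alone gives u = False.
Now (u) is unsatisfied and unit — conflict.
Backtrack on q: now try q = True.
(t) alone gives t = True.
Now (¬t) is unsatisfied and unit — conflict.
Either choice for q ends in contradiction.
No assignment satisfies every clause.

Unsatisfiable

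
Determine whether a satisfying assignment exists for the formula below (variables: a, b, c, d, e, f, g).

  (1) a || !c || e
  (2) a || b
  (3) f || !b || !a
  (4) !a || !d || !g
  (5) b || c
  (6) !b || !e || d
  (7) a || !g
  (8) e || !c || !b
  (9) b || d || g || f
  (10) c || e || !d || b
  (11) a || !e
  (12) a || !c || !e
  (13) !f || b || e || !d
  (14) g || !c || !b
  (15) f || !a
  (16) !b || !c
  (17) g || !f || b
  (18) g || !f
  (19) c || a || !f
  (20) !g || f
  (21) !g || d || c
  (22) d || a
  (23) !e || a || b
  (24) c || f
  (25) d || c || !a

Case a = true:
Unit clause (f) forces f = true.
Unit clause (g) forces g = true.
Unit clause (!d) forces d = false.
Unit clause (c) forces c = true.
Unit clause (!b) forces b = false.
Every clause is now satisfied; e is unconstrained.
A satisfying assignment: a ↦ true, b ↦ false, c ↦ true, d ↦ false, e ↦ false, f ↦ true, g ↦ true.

Yes, satisfiable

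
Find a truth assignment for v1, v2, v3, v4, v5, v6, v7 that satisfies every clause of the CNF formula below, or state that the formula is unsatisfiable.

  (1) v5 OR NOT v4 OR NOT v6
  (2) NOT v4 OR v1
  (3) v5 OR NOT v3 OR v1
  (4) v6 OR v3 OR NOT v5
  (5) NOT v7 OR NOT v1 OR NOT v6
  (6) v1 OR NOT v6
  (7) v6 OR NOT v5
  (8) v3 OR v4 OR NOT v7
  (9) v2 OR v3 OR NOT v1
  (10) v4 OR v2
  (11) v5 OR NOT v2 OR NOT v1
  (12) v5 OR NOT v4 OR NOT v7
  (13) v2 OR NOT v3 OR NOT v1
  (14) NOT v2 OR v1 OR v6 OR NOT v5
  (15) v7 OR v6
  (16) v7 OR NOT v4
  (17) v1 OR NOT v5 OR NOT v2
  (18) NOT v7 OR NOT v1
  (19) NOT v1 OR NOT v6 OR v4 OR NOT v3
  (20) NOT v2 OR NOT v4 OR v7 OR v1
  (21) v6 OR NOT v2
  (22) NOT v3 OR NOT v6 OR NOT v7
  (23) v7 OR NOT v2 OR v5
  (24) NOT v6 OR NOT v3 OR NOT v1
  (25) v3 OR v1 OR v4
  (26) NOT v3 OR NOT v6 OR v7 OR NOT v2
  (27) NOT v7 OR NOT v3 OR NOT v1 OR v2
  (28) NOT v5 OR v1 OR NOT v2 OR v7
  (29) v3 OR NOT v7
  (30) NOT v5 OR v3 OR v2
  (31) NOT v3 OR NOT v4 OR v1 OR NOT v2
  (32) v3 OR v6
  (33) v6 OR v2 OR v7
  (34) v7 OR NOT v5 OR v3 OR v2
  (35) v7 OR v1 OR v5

v1 ↦ true, v2 ↦ true, v3 ↦ false, v4 ↦ false, v5 ↦ true, v6 ↦ true, v7 ↦ false

Branch on v4: set v4 = false.
From the singleton clause (v2), v2 = true.
From the singleton clause (v6), v6 = true.
From the singleton clause (v1), v1 = true.
From the singleton clause (NOT v7), v7 = false.
From the singleton clause (v5), v5 = true.
From the singleton clause (NOT v3), v3 = false.
All clauses are satisfied.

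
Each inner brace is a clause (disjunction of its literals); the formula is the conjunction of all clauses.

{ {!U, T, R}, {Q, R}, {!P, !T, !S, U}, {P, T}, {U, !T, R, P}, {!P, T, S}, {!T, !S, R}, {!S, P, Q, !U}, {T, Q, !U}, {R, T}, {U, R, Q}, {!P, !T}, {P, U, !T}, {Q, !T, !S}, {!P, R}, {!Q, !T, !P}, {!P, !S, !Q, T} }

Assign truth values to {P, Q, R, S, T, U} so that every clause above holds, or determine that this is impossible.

Suppose Q = true.
Suppose P = false.
(T) alone gives T = true.
(U) alone gives U = true.
Suppose S = false.
No clause remains; R is free.

P: false; Q: true; R: true; S: false; T: true; U: true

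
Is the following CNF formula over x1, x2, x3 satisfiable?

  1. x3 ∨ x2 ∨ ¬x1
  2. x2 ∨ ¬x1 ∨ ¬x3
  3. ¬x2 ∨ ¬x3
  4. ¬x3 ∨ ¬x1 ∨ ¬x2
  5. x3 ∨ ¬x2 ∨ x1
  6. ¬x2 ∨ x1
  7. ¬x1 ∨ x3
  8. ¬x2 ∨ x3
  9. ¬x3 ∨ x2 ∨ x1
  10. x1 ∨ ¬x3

Yes, satisfiable

Suppose x2 = False.
Suppose x3 = False.
Unit clause (¬x1) forces x1 = False.
All clauses are satisfied.
A satisfying assignment: x1 ↦ False, x2 ↦ False, x3 ↦ False.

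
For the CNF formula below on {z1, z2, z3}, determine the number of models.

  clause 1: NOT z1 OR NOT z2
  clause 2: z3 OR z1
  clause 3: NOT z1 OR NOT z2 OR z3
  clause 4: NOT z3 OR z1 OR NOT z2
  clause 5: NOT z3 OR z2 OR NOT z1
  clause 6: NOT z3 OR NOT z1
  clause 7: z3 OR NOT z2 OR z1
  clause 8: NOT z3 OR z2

There are 2^3 = 8 truth assignments over (z1, z2, z3).
Split on z1. With z1 = true, the clauses containing z1 are satisfied and NOT z1 drops from the rest; 1 of the 2^2 = 4 assignments to the other variables satisfy what remains.
With z1 = false, by the same count on the reduced clause set, 0 assignments work.
(One model: z1=T, z2=F, z3=F.)
Total: 1 + 0 = 1.

1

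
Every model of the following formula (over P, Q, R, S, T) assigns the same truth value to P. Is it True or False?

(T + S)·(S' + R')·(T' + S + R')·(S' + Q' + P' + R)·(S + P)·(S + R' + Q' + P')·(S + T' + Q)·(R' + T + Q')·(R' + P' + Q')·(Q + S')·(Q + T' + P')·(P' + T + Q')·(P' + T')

False

Suppose P = 1.
The clause (T') is unit, so T = 0.
The clause (S) is unit, so S = 1.
The clause (R') is unit, so R = 0.
The clause (Q') is unit, so Q = 0.
Now (Q) is unsatisfied and unit — conflict.
So every satisfying assignment has P = False.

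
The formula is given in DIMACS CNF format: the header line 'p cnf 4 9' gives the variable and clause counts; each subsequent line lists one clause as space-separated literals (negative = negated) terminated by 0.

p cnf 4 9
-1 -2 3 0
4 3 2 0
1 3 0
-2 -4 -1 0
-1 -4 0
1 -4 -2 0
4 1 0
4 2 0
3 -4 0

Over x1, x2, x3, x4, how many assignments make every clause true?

There are 2^4 = 16 truth assignments over (x1, x2, x3, x4).
Check each against the 9 clauses (columns in the order x1, x2, x3, x4):
  F F F F  ✗ fails (x4 ∨ x3 ∨ x2)
  F F F T  ✗ fails (x1 ∨ x3)
  F F T F  ✗ fails (x4 ∨ x1)
  F F T T  ✓ satisfies all
  F T F F  ✗ fails (x1 ∨ x3)
  F T F T  ✗ fails (x1 ∨ x3)
  F T T F  ✗ fails (x4 ∨ x1)
  F T T T  ✗ fails (x1 ∨ ¬x4 ∨ ¬x2)
  T F F F  ✗ fails (x4 ∨ x3 ∨ x2)
  T F F T  ✗ fails (¬x1 ∨ ¬x4)
  T F T F  ✗ fails (x4 ∨ x2)
  T F T T  ✗ fails (¬x1 ∨ ¬x4)
  T T F F  ✗ fails (¬x1 ∨ ¬x2 ∨ x3)
  T T F T  ✗ fails (¬x1 ∨ ¬x2 ∨ x3)
  T T T F  ✓ satisfies all
  T T T T  ✗ fails (¬x2 ∨ ¬x4 ∨ ¬x1)
2 of the 16 rows are models.

2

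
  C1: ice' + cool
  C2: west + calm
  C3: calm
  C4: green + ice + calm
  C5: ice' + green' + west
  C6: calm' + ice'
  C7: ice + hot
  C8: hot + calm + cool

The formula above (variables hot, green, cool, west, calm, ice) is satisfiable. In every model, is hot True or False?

Suppose hot = 0.
(calm) alone gives calm = 1.
(ice') alone gives ice = 0.
Now (ice) is unsatisfied and unit — conflict.
So every satisfying assignment has hot = True.

True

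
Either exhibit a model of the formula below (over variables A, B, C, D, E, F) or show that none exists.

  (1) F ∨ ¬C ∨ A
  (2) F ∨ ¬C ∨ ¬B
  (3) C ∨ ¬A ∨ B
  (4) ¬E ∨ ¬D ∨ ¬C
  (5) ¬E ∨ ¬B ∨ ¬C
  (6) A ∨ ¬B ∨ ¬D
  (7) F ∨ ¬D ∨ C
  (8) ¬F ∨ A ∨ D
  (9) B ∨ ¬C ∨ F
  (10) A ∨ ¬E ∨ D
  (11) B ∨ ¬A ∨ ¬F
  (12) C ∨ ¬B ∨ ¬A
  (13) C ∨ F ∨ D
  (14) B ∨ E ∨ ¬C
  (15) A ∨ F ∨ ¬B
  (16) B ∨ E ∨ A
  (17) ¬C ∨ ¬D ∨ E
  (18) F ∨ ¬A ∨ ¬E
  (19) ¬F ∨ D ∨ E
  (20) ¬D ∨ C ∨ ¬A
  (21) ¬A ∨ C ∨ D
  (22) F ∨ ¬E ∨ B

Try F = True.
Try A = False.
From the singleton clause (D), D = True.
From the singleton clause (¬B), B = False.
From the singleton clause (E), E = True.
From the singleton clause (¬C), C = False.
Every clause now holds.

A ↦ False, B ↦ False, C ↦ False, D ↦ True, E ↦ True, F ↦ True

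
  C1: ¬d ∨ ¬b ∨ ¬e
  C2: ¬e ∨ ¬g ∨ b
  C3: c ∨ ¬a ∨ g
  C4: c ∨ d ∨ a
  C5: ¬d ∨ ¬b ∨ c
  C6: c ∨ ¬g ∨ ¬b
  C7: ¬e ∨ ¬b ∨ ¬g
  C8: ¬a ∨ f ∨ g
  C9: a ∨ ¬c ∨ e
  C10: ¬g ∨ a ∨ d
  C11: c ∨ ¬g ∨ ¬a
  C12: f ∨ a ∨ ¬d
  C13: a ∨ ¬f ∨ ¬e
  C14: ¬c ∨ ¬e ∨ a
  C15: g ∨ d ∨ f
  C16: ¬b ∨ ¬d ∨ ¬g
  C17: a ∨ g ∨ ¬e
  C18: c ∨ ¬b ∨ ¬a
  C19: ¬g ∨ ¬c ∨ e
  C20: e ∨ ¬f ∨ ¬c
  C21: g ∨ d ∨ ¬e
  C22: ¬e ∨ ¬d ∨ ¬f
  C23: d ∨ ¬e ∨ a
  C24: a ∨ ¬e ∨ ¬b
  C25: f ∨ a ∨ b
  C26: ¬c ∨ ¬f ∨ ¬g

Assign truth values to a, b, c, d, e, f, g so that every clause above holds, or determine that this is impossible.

a=False,  b=False,  c=False,  d=True,  e=False,  f=True,  g=False

Case d = True:
Case b = False:
Case e = False:
Case a = False:
The clause (¬c) is unit, so c = False.
The clause (f) is unit, so f = True.
Every clause is now satisfied; g is unconstrained.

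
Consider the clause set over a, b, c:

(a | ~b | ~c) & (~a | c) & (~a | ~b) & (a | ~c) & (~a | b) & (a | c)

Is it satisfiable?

Unsatisfiable

Case a = 0:
(~c) alone gives c = 0.
But (c) is also a unit clause — contradiction.
Backtrack on a: now try a = 1.
(c) alone gives c = 1.
(~b) alone gives b = 0.
But (b) is also a unit clause — contradiction.
Either choice for a ends in contradiction.
No assignment satisfies every clause.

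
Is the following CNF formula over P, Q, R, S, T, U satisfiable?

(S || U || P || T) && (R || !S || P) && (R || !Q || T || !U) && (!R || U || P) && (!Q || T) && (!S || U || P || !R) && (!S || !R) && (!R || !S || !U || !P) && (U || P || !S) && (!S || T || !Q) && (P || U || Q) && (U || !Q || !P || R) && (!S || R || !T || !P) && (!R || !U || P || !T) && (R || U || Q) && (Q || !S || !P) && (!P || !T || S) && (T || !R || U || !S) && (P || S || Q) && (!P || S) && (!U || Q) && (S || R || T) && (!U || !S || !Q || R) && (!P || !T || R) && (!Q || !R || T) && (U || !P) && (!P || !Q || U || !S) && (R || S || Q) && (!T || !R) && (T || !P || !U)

Suppose Q = true.
The clause (T) is unit, so T = true.
The clause (!R) is unit, so R = false.
The clause (!P) is unit, so P = false.
The clause (!S) is unit, so S = false.
Every clause is now satisfied; U is unconstrained.
A satisfying assignment: P: false,  Q: true,  R: false,  S: false,  T: true,  U: false.

Satisfiable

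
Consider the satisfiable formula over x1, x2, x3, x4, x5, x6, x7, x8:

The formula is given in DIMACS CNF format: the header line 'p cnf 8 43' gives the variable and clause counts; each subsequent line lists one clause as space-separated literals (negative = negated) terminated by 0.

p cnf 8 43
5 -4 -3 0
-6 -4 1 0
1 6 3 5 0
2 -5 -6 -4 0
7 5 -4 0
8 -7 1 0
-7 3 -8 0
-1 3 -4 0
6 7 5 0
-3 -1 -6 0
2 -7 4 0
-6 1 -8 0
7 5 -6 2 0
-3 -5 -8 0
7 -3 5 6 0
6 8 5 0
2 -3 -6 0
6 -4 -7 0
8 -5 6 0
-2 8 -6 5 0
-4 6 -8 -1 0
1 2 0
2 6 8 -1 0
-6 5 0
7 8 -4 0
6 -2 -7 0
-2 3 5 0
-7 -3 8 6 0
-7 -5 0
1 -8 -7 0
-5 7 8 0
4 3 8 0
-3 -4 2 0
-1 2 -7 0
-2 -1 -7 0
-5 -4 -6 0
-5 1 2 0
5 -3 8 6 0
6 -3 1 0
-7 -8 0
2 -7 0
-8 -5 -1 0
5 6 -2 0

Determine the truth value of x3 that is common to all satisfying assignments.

False

Suppose x3 = True.
Try x5 = True.
From the singleton clause (¬x8), x8 = False.
From the singleton clause (x6), x6 = True.
From the singleton clause (¬x1), x1 = False.
From the singleton clause (¬x4), x4 = False.
From the singleton clause (¬x7), x7 = False.
Now (x7) is unsatisfied and unit — conflict.
So x5 must be the other value — set x5 = False.
From the singleton clause (¬x4), x4 = False.
From the singleton clause (¬x6), x6 = False.
From the singleton clause (x7), x7 = True.
From the singleton clause (x2), x2 = True.
Now (¬x2) is unsatisfied and unit — conflict.
Neither x5 = True nor x5 = False works.
So every satisfying assignment has x3 = False.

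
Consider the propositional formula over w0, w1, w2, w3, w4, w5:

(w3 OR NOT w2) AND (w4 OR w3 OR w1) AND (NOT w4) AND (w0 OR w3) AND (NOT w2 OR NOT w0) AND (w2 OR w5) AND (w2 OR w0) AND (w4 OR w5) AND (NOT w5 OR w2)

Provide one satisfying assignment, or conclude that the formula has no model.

w0: false, w1: true, w2: true, w3: true, w4: false, w5: true

From the singleton clause (NOT w4), w4 = false.
From the singleton clause (w5), w5 = true.
From the singleton clause (w2), w2 = true.
From the singleton clause (w3), w3 = true.
From the singleton clause (NOT w0), w0 = false.
No clause remains; w1 is free.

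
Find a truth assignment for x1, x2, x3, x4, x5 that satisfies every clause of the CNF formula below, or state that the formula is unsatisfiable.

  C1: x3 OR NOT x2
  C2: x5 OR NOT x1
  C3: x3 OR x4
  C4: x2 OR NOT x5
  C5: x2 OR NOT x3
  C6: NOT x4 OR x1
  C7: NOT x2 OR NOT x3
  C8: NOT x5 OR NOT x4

Branch on x3: set x3 = true.
From the singleton clause (x2), x2 = true.
That conflicts with the unit clause (NOT x2).
Undo x3 and try x3 = false.
From the singleton clause (NOT x2), x2 = false.
From the singleton clause (x4), x4 = true.
From the singleton clause (NOT x5), x5 = false.
From the singleton clause (NOT x1), x1 = false.
That conflicts with the unit clause (x1).
Neither x3 = true nor x3 = false works.

UNSATISFIABLE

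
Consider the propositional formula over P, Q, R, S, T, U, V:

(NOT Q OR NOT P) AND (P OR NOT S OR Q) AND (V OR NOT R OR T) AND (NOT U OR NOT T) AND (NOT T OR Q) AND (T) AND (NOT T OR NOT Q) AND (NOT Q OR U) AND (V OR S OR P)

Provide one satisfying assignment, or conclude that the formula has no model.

UNSATISFIABLE

(T) alone gives T = true.
(NOT U) alone gives U = false.
(Q) alone gives Q = true.
But (NOT Q) is also a unit clause — contradiction.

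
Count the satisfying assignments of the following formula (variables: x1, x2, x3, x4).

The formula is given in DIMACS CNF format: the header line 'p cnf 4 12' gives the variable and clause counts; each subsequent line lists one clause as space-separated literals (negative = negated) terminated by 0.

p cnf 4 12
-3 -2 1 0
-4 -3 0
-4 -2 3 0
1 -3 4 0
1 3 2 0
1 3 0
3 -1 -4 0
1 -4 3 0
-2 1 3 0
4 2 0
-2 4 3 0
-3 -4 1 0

1

There are 2^4 = 16 truth assignments over (x1, x2, x3, x4).
Check each against the 12 clauses (columns in the order x1, x2, x3, x4):
  F F F F  ✗ fails (x1 ∨ x3 ∨ x2)
  F F F T  ✗ fails (x1 ∨ x3 ∨ x2)
  F F T F  ✗ fails (x1 ∨ ¬x3 ∨ x4)
  F F T T  ✗ fails (¬x4 ∨ ¬x3)
  F T F F  ✗ fails (x1 ∨ x3)
  F T F T  ✗ fails (¬x4 ∨ ¬x2 ∨ x3)
  F T T F  ✗ fails (¬x3 ∨ ¬x2 ∨ x1)
  F T T T  ✗ fails (¬x3 ∨ ¬x2 ∨ x1)
  T F F F  ✗ fails (x4 ∨ x2)
  T F F T  ✗ fails (x3 ∨ ¬x1 ∨ ¬x4)
  T F T F  ✗ fails (x4 ∨ x2)
  T F T T  ✗ fails (¬x4 ∨ ¬x3)
  T T F F  ✗ fails (¬x2 ∨ x4 ∨ x3)
  T T F T  ✗ fails (¬x4 ∨ ¬x2 ∨ x3)
  T T T F  ✓ satisfies all
  T T T T  ✗ fails (¬x4 ∨ ¬x3)
1 of the 16 rows is a model.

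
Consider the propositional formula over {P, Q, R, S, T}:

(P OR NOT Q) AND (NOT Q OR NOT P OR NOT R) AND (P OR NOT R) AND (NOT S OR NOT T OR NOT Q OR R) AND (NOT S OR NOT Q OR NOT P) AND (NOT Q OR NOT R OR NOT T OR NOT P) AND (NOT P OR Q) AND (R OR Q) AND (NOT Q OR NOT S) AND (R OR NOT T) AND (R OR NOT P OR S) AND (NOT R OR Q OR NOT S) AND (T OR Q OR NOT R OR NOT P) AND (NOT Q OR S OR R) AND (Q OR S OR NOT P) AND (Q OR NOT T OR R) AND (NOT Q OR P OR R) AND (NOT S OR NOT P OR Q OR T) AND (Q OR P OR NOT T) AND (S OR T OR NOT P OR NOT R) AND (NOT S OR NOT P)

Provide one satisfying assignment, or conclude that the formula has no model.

UNSATISFIABLE

Suppose P = true.
From the singleton clause (Q), Q = true.
From the singleton clause (NOT R), R = false.
From the singleton clause (NOT S), S = false.
That conflicts with the unit clause (S).
That branch fails; take P = false instead.
From the singleton clause (NOT Q), Q = false.
From the singleton clause (NOT R), R = false.
That conflicts with the unit clause (R).
Both values of P lead to a conflict.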